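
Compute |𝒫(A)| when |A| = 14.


Number of subsets = 2^n
= 2^14
= 16384

|P(A)| = 16384


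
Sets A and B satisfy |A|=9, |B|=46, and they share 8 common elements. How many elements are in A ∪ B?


|A ∪ B| = |A| + |B| - |A ∩ B|
= 9 + 46 - 8
= 47

|A ∪ B| = 47


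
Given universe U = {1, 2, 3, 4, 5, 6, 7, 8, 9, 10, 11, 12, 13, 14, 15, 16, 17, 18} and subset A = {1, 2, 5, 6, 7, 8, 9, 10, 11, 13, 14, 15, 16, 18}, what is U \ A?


Aᶜ = U \ A = elements in U but not in A
U = {1, 2, 3, 4, 5, 6, 7, 8, 9, 10, 11, 12, 13, 14, 15, 16, 17, 18}
A = {1, 2, 5, 6, 7, 8, 9, 10, 11, 13, 14, 15, 16, 18}
Aᶜ = {3, 4, 12, 17}

Aᶜ = {3, 4, 12, 17}


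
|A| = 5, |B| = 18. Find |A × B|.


|A × B| = |A| × |B|
= 5 × 18
= 90

|A × B| = 90


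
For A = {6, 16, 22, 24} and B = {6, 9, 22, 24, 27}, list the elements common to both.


A ∩ B = elements in both A and B
A = {6, 16, 22, 24}
B = {6, 9, 22, 24, 27}
A ∩ B = {6, 22, 24}

A ∩ B = {6, 22, 24}


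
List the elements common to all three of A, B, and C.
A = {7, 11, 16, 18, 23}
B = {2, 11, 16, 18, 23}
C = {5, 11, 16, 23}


A ∩ B = {11, 16, 18, 23}
(A ∩ B) ∩ C = {11, 16, 23}

A ∩ B ∩ C = {11, 16, 23}


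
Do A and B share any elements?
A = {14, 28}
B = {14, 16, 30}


Disjoint means A ∩ B = ∅.
A ∩ B = {14}
A ∩ B ≠ ∅, so A and B are NOT disjoint.

Yes — A and B share the element(s) of A ∩ B = {14}, so they are not disjoint


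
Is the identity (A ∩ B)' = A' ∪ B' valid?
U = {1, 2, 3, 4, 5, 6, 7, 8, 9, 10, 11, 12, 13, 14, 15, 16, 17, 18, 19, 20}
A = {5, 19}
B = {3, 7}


LHS: A ∩ B = ∅
(A ∩ B)' = U \ (A ∩ B) = {1, 2, 3, 4, 5, 6, 7, 8, 9, 10, 11, 12, 13, 14, 15, 16, 17, 18, 19, 20}
A' = {1, 2, 3, 4, 6, 7, 8, 9, 10, 11, 12, 13, 14, 15, 16, 17, 18, 20}, B' = {1, 2, 4, 5, 6, 8, 9, 10, 11, 12, 13, 14, 15, 16, 17, 18, 19, 20}
Claimed RHS: A' ∪ B' = {1, 2, 3, 4, 5, 6, 7, 8, 9, 10, 11, 12, 13, 14, 15, 16, 17, 18, 19, 20}
Identity is VALID: LHS = RHS = {1, 2, 3, 4, 5, 6, 7, 8, 9, 10, 11, 12, 13, 14, 15, 16, 17, 18, 19, 20} ✓

Identity is valid. (A ∩ B)' = A' ∪ B' = {1, 2, 3, 4, 5, 6, 7, 8, 9, 10, 11, 12, 13, 14, 15, 16, 17, 18, 19, 20}


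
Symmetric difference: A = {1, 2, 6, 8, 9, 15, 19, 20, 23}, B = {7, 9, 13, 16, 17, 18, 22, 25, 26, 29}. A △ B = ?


A △ B = (A \ B) ∪ (B \ A) = elements in exactly one of A or B
A \ B = {1, 2, 6, 8, 15, 19, 20, 23}
B \ A = {7, 13, 16, 17, 18, 22, 25, 26, 29}
A △ B = {1, 2, 6, 7, 8, 13, 15, 16, 17, 18, 19, 20, 22, 23, 25, 26, 29}

A △ B = {1, 2, 6, 7, 8, 13, 15, 16, 17, 18, 19, 20, 22, 23, 25, 26, 29}


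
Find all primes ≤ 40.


Checking each candidate:
Condition: primes ≤ 40
Result = {2, 3, 5, 7, 11, 13, 17, 19, 23, 29, 31, 37}

{2, 3, 5, 7, 11, 13, 17, 19, 23, 29, 31, 37}


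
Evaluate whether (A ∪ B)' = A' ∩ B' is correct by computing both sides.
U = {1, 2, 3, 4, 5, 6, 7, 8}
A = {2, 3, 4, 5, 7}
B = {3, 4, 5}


LHS: A ∪ B = {2, 3, 4, 5, 7}
(A ∪ B)' = U \ (A ∪ B) = {1, 6, 8}
A' = {1, 6, 8}, B' = {1, 2, 6, 7, 8}
Claimed RHS: A' ∩ B' = {1, 6, 8}
Identity is VALID: LHS = RHS = {1, 6, 8} ✓

Identity is valid. (A ∪ B)' = A' ∩ B' = {1, 6, 8}


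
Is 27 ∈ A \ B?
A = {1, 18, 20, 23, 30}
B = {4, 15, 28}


A = {1, 18, 20, 23, 30}, B = {4, 15, 28}
A \ B = elements in A but not in B
A \ B = {1, 18, 20, 23, 30}
Checking if 27 ∈ A \ B
27 is not in A \ B → False

27 ∉ A \ B


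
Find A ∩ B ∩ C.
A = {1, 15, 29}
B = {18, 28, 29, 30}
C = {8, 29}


A ∩ B = {29}
(A ∩ B) ∩ C = {29}

A ∩ B ∩ C = {29}


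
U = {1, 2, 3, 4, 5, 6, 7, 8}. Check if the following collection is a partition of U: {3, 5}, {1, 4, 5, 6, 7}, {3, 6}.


A partition requires: (1) non-empty parts, (2) pairwise disjoint, (3) union = U
Parts: {3, 5}, {1, 4, 5, 6, 7}, {3, 6}
Union of parts: {1, 3, 4, 5, 6, 7}
U = {1, 2, 3, 4, 5, 6, 7, 8}
All non-empty? True
Pairwise disjoint? False
Covers U? False

No, not a valid partition


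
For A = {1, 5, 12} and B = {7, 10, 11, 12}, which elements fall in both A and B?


A = {1, 5, 12}
B = {7, 10, 11, 12}
Region: in both A and B
Elements: {12}

Elements in both A and B: {12}


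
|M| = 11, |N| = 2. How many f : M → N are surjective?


n = |M| = 11, k = |N| = 2. Surjections via inclusion-exclusion:
S(n,k) = Σ(-1)^i × C(k,i) × (k-i)^n, i=0 to k
i=0: (-1)^0×C(2,0)×2^11 = 2048
i=1: (-1)^1×C(2,1)×1^11 = -2
i=2: (-1)^2×C(2,2)×0^11 = 0
Total = 2046

Number of surjections = 2046


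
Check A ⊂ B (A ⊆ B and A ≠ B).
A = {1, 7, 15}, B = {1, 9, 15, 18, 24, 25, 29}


A ⊂ B requires: A ⊆ B AND A ≠ B.
A ⊆ B? No
A ⊄ B, so A is not a proper subset.

No, A is not a proper subset of B


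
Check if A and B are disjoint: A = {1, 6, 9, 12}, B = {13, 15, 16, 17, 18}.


Disjoint means A ∩ B = ∅.
A ∩ B = ∅
A ∩ B = ∅, so A and B are disjoint.

Yes, A and B are disjoint


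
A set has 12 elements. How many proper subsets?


Total subsets = 2^n = 2^12 = 4096
Proper subsets exclude the set itself: 2^n - 1
= 4096 - 1
= 4095

Number of proper subsets = 4095


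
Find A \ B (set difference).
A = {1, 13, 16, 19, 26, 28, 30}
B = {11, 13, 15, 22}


A \ B = elements in A but not in B
A = {1, 13, 16, 19, 26, 28, 30}
B = {11, 13, 15, 22}
Remove from A any elements in B
A \ B = {1, 16, 19, 26, 28, 30}

A \ B = {1, 16, 19, 26, 28, 30}


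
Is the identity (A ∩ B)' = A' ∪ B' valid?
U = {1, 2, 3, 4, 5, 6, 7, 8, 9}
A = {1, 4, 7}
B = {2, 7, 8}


LHS: A ∩ B = {7}
(A ∩ B)' = U \ (A ∩ B) = {1, 2, 3, 4, 5, 6, 8, 9}
A' = {2, 3, 5, 6, 8, 9}, B' = {1, 3, 4, 5, 6, 9}
Claimed RHS: A' ∪ B' = {1, 2, 3, 4, 5, 6, 8, 9}
Identity is VALID: LHS = RHS = {1, 2, 3, 4, 5, 6, 8, 9} ✓

Identity is valid. (A ∩ B)' = A' ∪ B' = {1, 2, 3, 4, 5, 6, 8, 9}


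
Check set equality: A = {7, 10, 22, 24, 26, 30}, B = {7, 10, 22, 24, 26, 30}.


Two sets are equal iff they have exactly the same elements.
A = {7, 10, 22, 24, 26, 30}
B = {7, 10, 22, 24, 26, 30}
Same elements → A = B

Yes, A = B


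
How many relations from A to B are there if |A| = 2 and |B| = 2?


A relation from A to B is any subset of A × B.
|A × B| = 2 × 2 = 4
# relations = 2^|A × B| = 2^4 = 16

Number of relations = 16


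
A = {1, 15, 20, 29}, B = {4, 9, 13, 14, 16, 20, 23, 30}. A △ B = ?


A △ B = (A \ B) ∪ (B \ A) = elements in exactly one of A or B
A \ B = {1, 15, 29}
B \ A = {4, 9, 13, 14, 16, 23, 30}
A △ B = {1, 4, 9, 13, 14, 15, 16, 23, 29, 30}

A △ B = {1, 4, 9, 13, 14, 15, 16, 23, 29, 30}


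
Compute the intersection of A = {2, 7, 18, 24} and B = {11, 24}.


A ∩ B = elements in both A and B
A = {2, 7, 18, 24}
B = {11, 24}
A ∩ B = {24}

A ∩ B = {24}


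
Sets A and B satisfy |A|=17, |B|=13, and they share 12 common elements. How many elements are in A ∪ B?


|A ∪ B| = |A| + |B| - |A ∩ B|
= 17 + 13 - 12
= 18

|A ∪ B| = 18


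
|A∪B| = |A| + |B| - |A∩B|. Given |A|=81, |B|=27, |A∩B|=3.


|A ∪ B| = |A| + |B| - |A ∩ B|
= 81 + 27 - 3
= 105

|A ∪ B| = 105


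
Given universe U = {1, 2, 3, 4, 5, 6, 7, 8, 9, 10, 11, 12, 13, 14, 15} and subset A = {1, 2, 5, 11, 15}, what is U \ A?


Aᶜ = U \ A = elements in U but not in A
U = {1, 2, 3, 4, 5, 6, 7, 8, 9, 10, 11, 12, 13, 14, 15}
A = {1, 2, 5, 11, 15}
Aᶜ = {3, 4, 6, 7, 8, 9, 10, 12, 13, 14}

Aᶜ = {3, 4, 6, 7, 8, 9, 10, 12, 13, 14}


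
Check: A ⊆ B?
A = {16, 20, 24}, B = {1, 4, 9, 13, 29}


A ⊆ B means every element of A is in B.
Elements in A not in B: {16, 20, 24}
So A ⊄ B.

No, A ⊄ B


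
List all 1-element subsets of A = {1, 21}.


|A| = 2, so A has C(2,1) = 2 subsets of size 1.
Enumerate by choosing 1 elements from A at a time:
{1}, {21}

1-element subsets (2 total): {1}, {21}


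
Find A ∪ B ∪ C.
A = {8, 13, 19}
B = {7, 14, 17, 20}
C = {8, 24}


A ∪ B = {7, 8, 13, 14, 17, 19, 20}
(A ∪ B) ∪ C = {7, 8, 13, 14, 17, 19, 20, 24}

A ∪ B ∪ C = {7, 8, 13, 14, 17, 19, 20, 24}


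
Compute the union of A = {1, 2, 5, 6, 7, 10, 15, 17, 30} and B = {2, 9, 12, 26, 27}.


A ∪ B = all elements in A or B (or both)
A = {1, 2, 5, 6, 7, 10, 15, 17, 30}
B = {2, 9, 12, 26, 27}
A ∪ B = {1, 2, 5, 6, 7, 9, 10, 12, 15, 17, 26, 27, 30}

A ∪ B = {1, 2, 5, 6, 7, 9, 10, 12, 15, 17, 26, 27, 30}


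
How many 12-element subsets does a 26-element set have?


C(n,k) = n! / (k!(n-k)!)
C(26,12) = 26! / (12!14!)
= 9657700

C(26,12) = 9657700


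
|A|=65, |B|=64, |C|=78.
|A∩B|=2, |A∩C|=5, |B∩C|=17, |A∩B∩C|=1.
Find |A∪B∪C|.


|A∪B∪C| = |A|+|B|+|C| - |A∩B|-|A∩C|-|B∩C| + |A∩B∩C|
= 65+64+78 - 2-5-17 + 1
= 207 - 24 + 1
= 184

|A ∪ B ∪ C| = 184


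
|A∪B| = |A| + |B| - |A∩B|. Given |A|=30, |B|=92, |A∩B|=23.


|A ∪ B| = |A| + |B| - |A ∩ B|
= 30 + 92 - 23
= 99

|A ∪ B| = 99


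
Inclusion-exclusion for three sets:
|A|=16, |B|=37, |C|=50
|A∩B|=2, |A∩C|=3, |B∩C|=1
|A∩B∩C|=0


|A∪B∪C| = |A|+|B|+|C| - |A∩B|-|A∩C|-|B∩C| + |A∩B∩C|
= 16+37+50 - 2-3-1 + 0
= 103 - 6 + 0
= 97

|A ∪ B ∪ C| = 97


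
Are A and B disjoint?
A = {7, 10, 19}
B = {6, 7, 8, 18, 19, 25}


Disjoint means A ∩ B = ∅.
A ∩ B = {7, 19}
A ∩ B ≠ ∅, so A and B are NOT disjoint.

No, A and B are not disjoint (A ∩ B = {7, 19})


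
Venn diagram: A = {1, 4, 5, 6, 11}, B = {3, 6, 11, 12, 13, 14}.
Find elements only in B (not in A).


A = {1, 4, 5, 6, 11}
B = {3, 6, 11, 12, 13, 14}
Region: only in B (not in A)
Elements: {3, 12, 13, 14}

Elements only in B (not in A): {3, 12, 13, 14}


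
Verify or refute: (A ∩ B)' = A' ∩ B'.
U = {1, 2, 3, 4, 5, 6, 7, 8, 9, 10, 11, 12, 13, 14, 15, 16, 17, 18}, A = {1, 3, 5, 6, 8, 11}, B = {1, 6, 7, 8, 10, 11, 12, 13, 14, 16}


LHS: A ∩ B = {1, 6, 8, 11}
(A ∩ B)' = U \ (A ∩ B) = {2, 3, 4, 5, 7, 9, 10, 12, 13, 14, 15, 16, 17, 18}
A' = {2, 4, 7, 9, 10, 12, 13, 14, 15, 16, 17, 18}, B' = {2, 3, 4, 5, 9, 15, 17, 18}
Claimed RHS: A' ∩ B' = {2, 4, 9, 15, 17, 18}
Identity is INVALID: LHS = {2, 3, 4, 5, 7, 9, 10, 12, 13, 14, 15, 16, 17, 18} but the RHS claimed here equals {2, 4, 9, 15, 17, 18}. The correct form is (A ∩ B)' = A' ∪ B'.

Identity is invalid: (A ∩ B)' = {2, 3, 4, 5, 7, 9, 10, 12, 13, 14, 15, 16, 17, 18} but A' ∩ B' = {2, 4, 9, 15, 17, 18}. The correct De Morgan law is (A ∩ B)' = A' ∪ B'.


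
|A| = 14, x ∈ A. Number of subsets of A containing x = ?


Subsets of A containing x correspond to subsets of A \ {x}, which has 13 elements.
Count = 2^(n-1) = 2^13
= 8192

Number of subsets containing x = 8192


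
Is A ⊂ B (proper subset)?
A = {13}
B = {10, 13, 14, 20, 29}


A ⊂ B requires: A ⊆ B AND A ≠ B.
A ⊆ B? Yes
A = B? No
A ⊂ B: Yes (A is a proper subset of B)

Yes, A ⊂ B


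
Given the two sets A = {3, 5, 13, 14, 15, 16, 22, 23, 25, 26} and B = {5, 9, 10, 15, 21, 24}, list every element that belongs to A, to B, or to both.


A ∪ B = all elements in A or B (or both)
A = {3, 5, 13, 14, 15, 16, 22, 23, 25, 26}
B = {5, 9, 10, 15, 21, 24}
A ∪ B = {3, 5, 9, 10, 13, 14, 15, 16, 21, 22, 23, 24, 25, 26}

A ∪ B = {3, 5, 9, 10, 13, 14, 15, 16, 21, 22, 23, 24, 25, 26}


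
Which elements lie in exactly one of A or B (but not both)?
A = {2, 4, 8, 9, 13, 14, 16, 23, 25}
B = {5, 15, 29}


A △ B = (A \ B) ∪ (B \ A) = elements in exactly one of A or B
A \ B = {2, 4, 8, 9, 13, 14, 16, 23, 25}
B \ A = {5, 15, 29}
A △ B = {2, 4, 5, 8, 9, 13, 14, 15, 16, 23, 25, 29}

A △ B = {2, 4, 5, 8, 9, 13, 14, 15, 16, 23, 25, 29}


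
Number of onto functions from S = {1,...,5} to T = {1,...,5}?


n = |S| = 5, k = |T| = 5. Surjections via inclusion-exclusion:
S(n,k) = Σ(-1)^i × C(k,i) × (k-i)^n, i=0 to k
i=0: (-1)^0×C(5,0)×5^5 = 3125
i=1: (-1)^1×C(5,1)×4^5 = -5120
i=2: (-1)^2×C(5,2)×3^5 = 2430
i=3: (-1)^3×C(5,3)×2^5 = -320
i=4: (-1)^4×C(5,4)×1^5 = 5
i=5: (-1)^5×C(5,5)×0^5 = 0
Total = 120

Number of surjections = 120


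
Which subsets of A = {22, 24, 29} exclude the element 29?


A subset of A that omits 29 is a subset of A \ {29}, so there are 2^(n-1) = 2^2 = 4 of them.
Subsets excluding 29: ∅, {22}, {24}, {22, 24}

Subsets excluding 29 (4 total): ∅, {22}, {24}, {22, 24}


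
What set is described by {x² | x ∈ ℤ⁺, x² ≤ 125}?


Checking each candidate:
Condition: positive perfect squares ≤ 125
Result = {1, 4, 9, 16, 25, 36, 49, 64, 81, 100, 121}

{1, 4, 9, 16, 25, 36, 49, 64, 81, 100, 121}


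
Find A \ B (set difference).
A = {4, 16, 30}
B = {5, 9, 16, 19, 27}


A \ B = elements in A but not in B
A = {4, 16, 30}
B = {5, 9, 16, 19, 27}
Remove from A any elements in B
A \ B = {4, 30}

A \ B = {4, 30}


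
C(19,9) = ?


C(n,k) = n! / (k!(n-k)!)
C(19,9) = 19! / (9!10!)
= 92378

C(19,9) = 92378


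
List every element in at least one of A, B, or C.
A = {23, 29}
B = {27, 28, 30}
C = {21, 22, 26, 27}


A ∪ B = {23, 27, 28, 29, 30}
(A ∪ B) ∪ C = {21, 22, 23, 26, 27, 28, 29, 30}

A ∪ B ∪ C = {21, 22, 23, 26, 27, 28, 29, 30}


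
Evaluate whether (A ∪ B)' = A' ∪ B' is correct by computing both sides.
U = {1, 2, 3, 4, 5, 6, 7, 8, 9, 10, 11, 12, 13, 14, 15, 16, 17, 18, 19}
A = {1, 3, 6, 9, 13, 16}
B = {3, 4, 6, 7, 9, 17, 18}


LHS: A ∪ B = {1, 3, 4, 6, 7, 9, 13, 16, 17, 18}
(A ∪ B)' = U \ (A ∪ B) = {2, 5, 8, 10, 11, 12, 14, 15, 19}
A' = {2, 4, 5, 7, 8, 10, 11, 12, 14, 15, 17, 18, 19}, B' = {1, 2, 5, 8, 10, 11, 12, 13, 14, 15, 16, 19}
Claimed RHS: A' ∪ B' = {1, 2, 4, 5, 7, 8, 10, 11, 12, 13, 14, 15, 16, 17, 18, 19}
Identity is INVALID: LHS = {2, 5, 8, 10, 11, 12, 14, 15, 19} but the RHS claimed here equals {1, 2, 4, 5, 7, 8, 10, 11, 12, 13, 14, 15, 16, 17, 18, 19}. The correct form is (A ∪ B)' = A' ∩ B'.

Identity is invalid: (A ∪ B)' = {2, 5, 8, 10, 11, 12, 14, 15, 19} but A' ∪ B' = {1, 2, 4, 5, 7, 8, 10, 11, 12, 13, 14, 15, 16, 17, 18, 19}. The correct De Morgan law is (A ∪ B)' = A' ∩ B'.


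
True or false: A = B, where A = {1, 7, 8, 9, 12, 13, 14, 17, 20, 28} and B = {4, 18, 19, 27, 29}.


Two sets are equal iff they have exactly the same elements.
A = {1, 7, 8, 9, 12, 13, 14, 17, 20, 28}
B = {4, 18, 19, 27, 29}
Differences: {1, 4, 7, 8, 9, 12, 13, 14, 17, 18, 19, 20, 27, 28, 29}
A ≠ B

No, A ≠ B


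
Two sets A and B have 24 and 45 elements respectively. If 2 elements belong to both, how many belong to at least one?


|A ∪ B| = |A| + |B| - |A ∩ B|
= 24 + 45 - 2
= 67

|A ∪ B| = 67


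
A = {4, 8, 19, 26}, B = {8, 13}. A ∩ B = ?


A ∩ B = elements in both A and B
A = {4, 8, 19, 26}
B = {8, 13}
A ∩ B = {8}

A ∩ B = {8}


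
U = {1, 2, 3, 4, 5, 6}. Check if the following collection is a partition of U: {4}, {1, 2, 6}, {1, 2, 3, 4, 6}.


A partition requires: (1) non-empty parts, (2) pairwise disjoint, (3) union = U
Parts: {4}, {1, 2, 6}, {1, 2, 3, 4, 6}
Union of parts: {1, 2, 3, 4, 6}
U = {1, 2, 3, 4, 5, 6}
All non-empty? True
Pairwise disjoint? False
Covers U? False

No, not a valid partition


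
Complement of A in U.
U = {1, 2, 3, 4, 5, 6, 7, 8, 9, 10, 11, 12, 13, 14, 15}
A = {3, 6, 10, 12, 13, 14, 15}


Aᶜ = U \ A = elements in U but not in A
U = {1, 2, 3, 4, 5, 6, 7, 8, 9, 10, 11, 12, 13, 14, 15}
A = {3, 6, 10, 12, 13, 14, 15}
Aᶜ = {1, 2, 4, 5, 7, 8, 9, 11}

Aᶜ = {1, 2, 4, 5, 7, 8, 9, 11}


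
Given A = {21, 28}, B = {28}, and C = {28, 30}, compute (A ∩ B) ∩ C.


A ∩ B = {28}
(A ∩ B) ∩ C = {28}

A ∩ B ∩ C = {28}


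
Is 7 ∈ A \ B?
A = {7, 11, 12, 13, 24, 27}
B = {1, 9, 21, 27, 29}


A = {7, 11, 12, 13, 24, 27}, B = {1, 9, 21, 27, 29}
A \ B = elements in A but not in B
A \ B = {7, 11, 12, 13, 24}
Checking if 7 ∈ A \ B
7 is in A \ B → True

7 ∈ A \ B


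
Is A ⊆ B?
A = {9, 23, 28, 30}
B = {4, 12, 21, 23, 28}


A ⊆ B means every element of A is in B.
Elements in A not in B: {9, 30}
So A ⊄ B.

No, A ⊄ B


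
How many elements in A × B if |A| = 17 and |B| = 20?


|A × B| = |A| × |B|
= 17 × 20
= 340

|A × B| = 340


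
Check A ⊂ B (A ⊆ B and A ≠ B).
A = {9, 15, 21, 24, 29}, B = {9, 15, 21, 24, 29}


A ⊂ B requires: A ⊆ B AND A ≠ B.
A ⊆ B? Yes
A = B? Yes
A = B, so A is not a PROPER subset.

No, A is not a proper subset of B


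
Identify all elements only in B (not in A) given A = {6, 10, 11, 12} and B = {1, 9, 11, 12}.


A = {6, 10, 11, 12}
B = {1, 9, 11, 12}
Region: only in B (not in A)
Elements: {1, 9}

Elements only in B (not in A): {1, 9}


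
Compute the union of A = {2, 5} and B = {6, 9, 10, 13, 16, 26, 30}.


A ∪ B = all elements in A or B (or both)
A = {2, 5}
B = {6, 9, 10, 13, 16, 26, 30}
A ∪ B = {2, 5, 6, 9, 10, 13, 16, 26, 30}

A ∪ B = {2, 5, 6, 9, 10, 13, 16, 26, 30}


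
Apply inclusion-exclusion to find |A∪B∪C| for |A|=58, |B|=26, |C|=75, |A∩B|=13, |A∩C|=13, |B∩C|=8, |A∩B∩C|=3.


|A∪B∪C| = |A|+|B|+|C| - |A∩B|-|A∩C|-|B∩C| + |A∩B∩C|
= 58+26+75 - 13-13-8 + 3
= 159 - 34 + 3
= 128

|A ∪ B ∪ C| = 128


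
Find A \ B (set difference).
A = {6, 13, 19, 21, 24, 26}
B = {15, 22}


A \ B = elements in A but not in B
A = {6, 13, 19, 21, 24, 26}
B = {15, 22}
Remove from A any elements in B
A \ B = {6, 13, 19, 21, 24, 26}

A \ B = {6, 13, 19, 21, 24, 26}


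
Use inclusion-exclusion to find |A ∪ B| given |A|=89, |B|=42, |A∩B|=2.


|A ∪ B| = |A| + |B| - |A ∩ B|
= 89 + 42 - 2
= 129

|A ∪ B| = 129


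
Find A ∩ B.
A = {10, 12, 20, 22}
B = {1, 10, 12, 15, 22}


A ∩ B = elements in both A and B
A = {10, 12, 20, 22}
B = {1, 10, 12, 15, 22}
A ∩ B = {10, 12, 22}

A ∩ B = {10, 12, 22}


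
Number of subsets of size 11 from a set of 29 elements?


C(n,k) = n! / (k!(n-k)!)
C(29,11) = 29! / (11!18!)
= 34597290

C(29,11) = 34597290


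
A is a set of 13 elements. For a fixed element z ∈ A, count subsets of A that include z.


Subsets of A containing z correspond to subsets of A \ {z}, which has 12 elements.
Count = 2^(n-1) = 2^12
= 4096

Number of subsets containing z = 4096


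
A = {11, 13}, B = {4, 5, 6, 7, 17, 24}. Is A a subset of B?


A ⊆ B means every element of A is in B.
Elements in A not in B: {11, 13}
So A ⊄ B.

No, A ⊄ B


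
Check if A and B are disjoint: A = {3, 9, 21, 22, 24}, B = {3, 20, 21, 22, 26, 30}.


Disjoint means A ∩ B = ∅.
A ∩ B = {3, 21, 22}
A ∩ B ≠ ∅, so A and B are NOT disjoint.

No, A and B are not disjoint (A ∩ B = {3, 21, 22})


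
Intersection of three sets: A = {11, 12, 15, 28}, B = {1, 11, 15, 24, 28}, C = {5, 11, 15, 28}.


A ∩ B = {11, 15, 28}
(A ∩ B) ∩ C = {11, 15, 28}

A ∩ B ∩ C = {11, 15, 28}


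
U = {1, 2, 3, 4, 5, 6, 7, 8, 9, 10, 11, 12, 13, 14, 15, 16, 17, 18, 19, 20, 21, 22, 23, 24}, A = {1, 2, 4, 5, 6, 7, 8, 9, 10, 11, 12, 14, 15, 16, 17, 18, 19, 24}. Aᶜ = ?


Aᶜ = U \ A = elements in U but not in A
U = {1, 2, 3, 4, 5, 6, 7, 8, 9, 10, 11, 12, 13, 14, 15, 16, 17, 18, 19, 20, 21, 22, 23, 24}
A = {1, 2, 4, 5, 6, 7, 8, 9, 10, 11, 12, 14, 15, 16, 17, 18, 19, 24}
Aᶜ = {3, 13, 20, 21, 22, 23}

Aᶜ = {3, 13, 20, 21, 22, 23}


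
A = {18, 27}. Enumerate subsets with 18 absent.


A subset of A that omits 18 is a subset of A \ {18}, so there are 2^(n-1) = 2^1 = 2 of them.
Subsets excluding 18: ∅, {27}

Subsets excluding 18 (2 total): ∅, {27}


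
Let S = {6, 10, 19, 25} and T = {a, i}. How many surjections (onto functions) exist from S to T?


n = |S| = 4, k = |T| = 2. Surjections via inclusion-exclusion:
S(n,k) = Σ(-1)^i × C(k,i) × (k-i)^n, i=0 to k
i=0: (-1)^0×C(2,0)×2^4 = 16
i=1: (-1)^1×C(2,1)×1^4 = -2
i=2: (-1)^2×C(2,2)×0^4 = 0
Total = 14

Number of surjections = 14


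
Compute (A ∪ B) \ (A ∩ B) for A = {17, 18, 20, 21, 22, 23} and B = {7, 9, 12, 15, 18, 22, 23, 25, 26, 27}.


A △ B = (A \ B) ∪ (B \ A) = elements in exactly one of A or B
A \ B = {17, 20, 21}
B \ A = {7, 9, 12, 15, 25, 26, 27}
A △ B = {7, 9, 12, 15, 17, 20, 21, 25, 26, 27}

A △ B = {7, 9, 12, 15, 17, 20, 21, 25, 26, 27}


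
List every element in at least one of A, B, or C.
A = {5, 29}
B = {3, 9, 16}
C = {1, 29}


A ∪ B = {3, 5, 9, 16, 29}
(A ∪ B) ∪ C = {1, 3, 5, 9, 16, 29}

A ∪ B ∪ C = {1, 3, 5, 9, 16, 29}


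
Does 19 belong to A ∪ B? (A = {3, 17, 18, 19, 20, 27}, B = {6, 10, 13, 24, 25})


A = {3, 17, 18, 19, 20, 27}, B = {6, 10, 13, 24, 25}
A ∪ B = all elements in A or B
A ∪ B = {3, 6, 10, 13, 17, 18, 19, 20, 24, 25, 27}
Checking if 19 ∈ A ∪ B
19 is in A ∪ B → True

19 ∈ A ∪ B


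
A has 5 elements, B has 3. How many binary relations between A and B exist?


A relation from A to B is any subset of A × B.
|A × B| = 5 × 3 = 15
# relations = 2^|A × B| = 2^15 = 32768

Number of relations = 32768


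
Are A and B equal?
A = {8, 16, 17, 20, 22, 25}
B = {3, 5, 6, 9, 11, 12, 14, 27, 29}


Two sets are equal iff they have exactly the same elements.
A = {8, 16, 17, 20, 22, 25}
B = {3, 5, 6, 9, 11, 12, 14, 27, 29}
Differences: {3, 5, 6, 8, 9, 11, 12, 14, 16, 17, 20, 22, 25, 27, 29}
A ≠ B

No, A ≠ B


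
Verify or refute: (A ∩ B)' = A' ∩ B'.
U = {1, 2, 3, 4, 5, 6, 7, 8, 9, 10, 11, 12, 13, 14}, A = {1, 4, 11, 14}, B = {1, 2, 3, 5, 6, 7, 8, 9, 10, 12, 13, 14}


LHS: A ∩ B = {1, 14}
(A ∩ B)' = U \ (A ∩ B) = {2, 3, 4, 5, 6, 7, 8, 9, 10, 11, 12, 13}
A' = {2, 3, 5, 6, 7, 8, 9, 10, 12, 13}, B' = {4, 11}
Claimed RHS: A' ∩ B' = ∅
Identity is INVALID: LHS = {2, 3, 4, 5, 6, 7, 8, 9, 10, 11, 12, 13} but the RHS claimed here equals ∅. The correct form is (A ∩ B)' = A' ∪ B'.

Identity is invalid: (A ∩ B)' = {2, 3, 4, 5, 6, 7, 8, 9, 10, 11, 12, 13} but A' ∩ B' = ∅. The correct De Morgan law is (A ∩ B)' = A' ∪ B'.


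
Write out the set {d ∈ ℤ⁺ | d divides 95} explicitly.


Checking each candidate:
Condition: positive divisors of 95
Result = {1, 5, 19, 95}

{1, 5, 19, 95}


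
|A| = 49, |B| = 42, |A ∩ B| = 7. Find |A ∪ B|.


|A ∪ B| = |A| + |B| - |A ∩ B|
= 49 + 42 - 7
= 84

|A ∪ B| = 84


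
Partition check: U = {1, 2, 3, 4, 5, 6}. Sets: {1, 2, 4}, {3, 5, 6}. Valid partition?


A partition requires: (1) non-empty parts, (2) pairwise disjoint, (3) union = U
Parts: {1, 2, 4}, {3, 5, 6}
Union of parts: {1, 2, 3, 4, 5, 6}
U = {1, 2, 3, 4, 5, 6}
All non-empty? True
Pairwise disjoint? True
Covers U? True

Yes, valid partition


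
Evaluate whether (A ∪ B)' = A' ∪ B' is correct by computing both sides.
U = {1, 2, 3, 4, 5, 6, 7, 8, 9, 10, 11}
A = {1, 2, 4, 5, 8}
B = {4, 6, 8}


LHS: A ∪ B = {1, 2, 4, 5, 6, 8}
(A ∪ B)' = U \ (A ∪ B) = {3, 7, 9, 10, 11}
A' = {3, 6, 7, 9, 10, 11}, B' = {1, 2, 3, 5, 7, 9, 10, 11}
Claimed RHS: A' ∪ B' = {1, 2, 3, 5, 6, 7, 9, 10, 11}
Identity is INVALID: LHS = {3, 7, 9, 10, 11} but the RHS claimed here equals {1, 2, 3, 5, 6, 7, 9, 10, 11}. The correct form is (A ∪ B)' = A' ∩ B'.

Identity is invalid: (A ∪ B)' = {3, 7, 9, 10, 11} but A' ∪ B' = {1, 2, 3, 5, 6, 7, 9, 10, 11}. The correct De Morgan law is (A ∪ B)' = A' ∩ B'.


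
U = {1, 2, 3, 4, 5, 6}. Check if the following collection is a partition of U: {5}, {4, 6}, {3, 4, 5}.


A partition requires: (1) non-empty parts, (2) pairwise disjoint, (3) union = U
Parts: {5}, {4, 6}, {3, 4, 5}
Union of parts: {3, 4, 5, 6}
U = {1, 2, 3, 4, 5, 6}
All non-empty? True
Pairwise disjoint? False
Covers U? False

No, not a valid partition


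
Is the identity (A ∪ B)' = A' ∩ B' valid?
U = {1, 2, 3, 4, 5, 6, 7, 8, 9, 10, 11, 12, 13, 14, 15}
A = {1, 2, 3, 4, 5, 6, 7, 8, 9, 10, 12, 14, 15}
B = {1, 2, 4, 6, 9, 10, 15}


LHS: A ∪ B = {1, 2, 3, 4, 5, 6, 7, 8, 9, 10, 12, 14, 15}
(A ∪ B)' = U \ (A ∪ B) = {11, 13}
A' = {11, 13}, B' = {3, 5, 7, 8, 11, 12, 13, 14}
Claimed RHS: A' ∩ B' = {11, 13}
Identity is VALID: LHS = RHS = {11, 13} ✓

Identity is valid. (A ∪ B)' = A' ∩ B' = {11, 13}


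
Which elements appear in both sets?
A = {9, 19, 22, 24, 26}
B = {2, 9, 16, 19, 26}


A ∩ B = elements in both A and B
A = {9, 19, 22, 24, 26}
B = {2, 9, 16, 19, 26}
A ∩ B = {9, 19, 26}

A ∩ B = {9, 19, 26}


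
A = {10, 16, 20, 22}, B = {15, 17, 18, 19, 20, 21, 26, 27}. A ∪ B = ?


A ∪ B = all elements in A or B (or both)
A = {10, 16, 20, 22}
B = {15, 17, 18, 19, 20, 21, 26, 27}
A ∪ B = {10, 15, 16, 17, 18, 19, 20, 21, 22, 26, 27}

A ∪ B = {10, 15, 16, 17, 18, 19, 20, 21, 22, 26, 27}


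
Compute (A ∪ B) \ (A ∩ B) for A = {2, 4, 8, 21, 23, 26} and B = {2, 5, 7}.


A △ B = (A \ B) ∪ (B \ A) = elements in exactly one of A or B
A \ B = {4, 8, 21, 23, 26}
B \ A = {5, 7}
A △ B = {4, 5, 7, 8, 21, 23, 26}

A △ B = {4, 5, 7, 8, 21, 23, 26}


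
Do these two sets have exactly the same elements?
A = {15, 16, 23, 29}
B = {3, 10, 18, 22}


Two sets are equal iff they have exactly the same elements.
A = {15, 16, 23, 29}
B = {3, 10, 18, 22}
Differences: {3, 10, 15, 16, 18, 22, 23, 29}
A ≠ B

No, A ≠ B


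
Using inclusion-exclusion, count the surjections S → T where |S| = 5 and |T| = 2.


n = |S| = 5, k = |T| = 2. Surjections via inclusion-exclusion:
S(n,k) = Σ(-1)^i × C(k,i) × (k-i)^n, i=0 to k
i=0: (-1)^0×C(2,0)×2^5 = 32
i=1: (-1)^1×C(2,1)×1^5 = -2
i=2: (-1)^2×C(2,2)×0^5 = 0
Total = 30

Number of surjections = 30


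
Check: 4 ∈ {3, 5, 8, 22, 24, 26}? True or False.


A = {3, 5, 8, 22, 24, 26}
Checking if 4 is in A
4 is not in A → False

4 ∉ A


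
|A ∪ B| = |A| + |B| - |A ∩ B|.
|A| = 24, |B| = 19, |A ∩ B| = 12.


|A ∪ B| = |A| + |B| - |A ∩ B|
= 24 + 19 - 12
= 31

|A ∪ B| = 31


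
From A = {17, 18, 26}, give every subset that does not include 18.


A subset of A that omits 18 is a subset of A \ {18}, so there are 2^(n-1) = 2^2 = 4 of them.
Subsets excluding 18: ∅, {17}, {26}, {17, 26}

Subsets excluding 18 (4 total): ∅, {17}, {26}, {17, 26}


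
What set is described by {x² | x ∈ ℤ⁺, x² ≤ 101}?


Checking each candidate:
Condition: positive perfect squares ≤ 101
Result = {1, 4, 9, 16, 25, 36, 49, 64, 81, 100}

{1, 4, 9, 16, 25, 36, 49, 64, 81, 100}


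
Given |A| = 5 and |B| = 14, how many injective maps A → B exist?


An injection sends each of |A| = 5 inputs to a distinct output in B.
# injections = |B|·(|B|-1)·…·(|B|-|A|+1) = 14! / (14 - 5)!
= 14 × 13 × 12 × 11 × 10
= 240240

Number of injections = 240240


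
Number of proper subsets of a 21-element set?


Total subsets = 2^n = 2^21 = 2097152
Proper subsets exclude the set itself: 2^n - 1
= 2097152 - 1
= 2097151

Number of proper subsets = 2097151


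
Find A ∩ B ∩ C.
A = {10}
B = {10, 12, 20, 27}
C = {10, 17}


A ∩ B = {10}
(A ∩ B) ∩ C = {10}

A ∩ B ∩ C = {10}


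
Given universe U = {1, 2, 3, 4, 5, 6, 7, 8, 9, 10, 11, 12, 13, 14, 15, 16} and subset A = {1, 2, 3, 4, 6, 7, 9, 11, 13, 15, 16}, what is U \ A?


Aᶜ = U \ A = elements in U but not in A
U = {1, 2, 3, 4, 5, 6, 7, 8, 9, 10, 11, 12, 13, 14, 15, 16}
A = {1, 2, 3, 4, 6, 7, 9, 11, 13, 15, 16}
Aᶜ = {5, 8, 10, 12, 14}

Aᶜ = {5, 8, 10, 12, 14}


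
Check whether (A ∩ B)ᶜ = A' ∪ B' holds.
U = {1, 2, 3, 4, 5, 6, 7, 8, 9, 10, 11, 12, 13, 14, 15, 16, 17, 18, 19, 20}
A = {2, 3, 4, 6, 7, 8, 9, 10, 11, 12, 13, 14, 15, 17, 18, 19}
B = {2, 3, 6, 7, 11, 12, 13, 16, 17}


LHS: A ∩ B = {2, 3, 6, 7, 11, 12, 13, 17}
(A ∩ B)' = U \ (A ∩ B) = {1, 4, 5, 8, 9, 10, 14, 15, 16, 18, 19, 20}
A' = {1, 5, 16, 20}, B' = {1, 4, 5, 8, 9, 10, 14, 15, 18, 19, 20}
Claimed RHS: A' ∪ B' = {1, 4, 5, 8, 9, 10, 14, 15, 16, 18, 19, 20}
Identity is VALID: LHS = RHS = {1, 4, 5, 8, 9, 10, 14, 15, 16, 18, 19, 20} ✓

Identity is valid. (A ∩ B)' = A' ∪ B' = {1, 4, 5, 8, 9, 10, 14, 15, 16, 18, 19, 20}


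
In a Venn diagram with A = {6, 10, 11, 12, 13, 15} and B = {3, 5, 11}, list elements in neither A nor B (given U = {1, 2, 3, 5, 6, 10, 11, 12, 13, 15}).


A = {6, 10, 11, 12, 13, 15}
B = {3, 5, 11}
Region: in neither A nor B (given U = {1, 2, 3, 5, 6, 10, 11, 12, 13, 15})
Elements: {1, 2}

Elements in neither A nor B (given U = {1, 2, 3, 5, 6, 10, 11, 12, 13, 15}): {1, 2}


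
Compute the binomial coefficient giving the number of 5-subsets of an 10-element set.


C(n,k) = n! / (k!(n-k)!)
C(10,5) = 10! / (5!5!)
= 252

C(10,5) = 252


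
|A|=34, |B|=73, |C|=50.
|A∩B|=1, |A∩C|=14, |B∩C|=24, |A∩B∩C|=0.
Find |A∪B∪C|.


|A∪B∪C| = |A|+|B|+|C| - |A∩B|-|A∩C|-|B∩C| + |A∩B∩C|
= 34+73+50 - 1-14-24 + 0
= 157 - 39 + 0
= 118

|A ∪ B ∪ C| = 118


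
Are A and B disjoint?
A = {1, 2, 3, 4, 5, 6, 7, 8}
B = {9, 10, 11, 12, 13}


Disjoint means A ∩ B = ∅.
A ∩ B = ∅
A ∩ B = ∅, so A and B are disjoint.

Yes, A and B are disjoint


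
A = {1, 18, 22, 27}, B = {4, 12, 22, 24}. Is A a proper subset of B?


A ⊂ B requires: A ⊆ B AND A ≠ B.
A ⊆ B? No
A ⊄ B, so A is not a proper subset.

No, A is not a proper subset of B


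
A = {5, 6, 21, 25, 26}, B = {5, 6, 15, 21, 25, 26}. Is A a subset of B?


A ⊆ B means every element of A is in B.
All elements of A are in B.
So A ⊆ B.

Yes, A ⊆ B


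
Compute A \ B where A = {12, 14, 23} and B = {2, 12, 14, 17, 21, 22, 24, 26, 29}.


A \ B = elements in A but not in B
A = {12, 14, 23}
B = {2, 12, 14, 17, 21, 22, 24, 26, 29}
Remove from A any elements in B
A \ B = {23}

A \ B = {23}


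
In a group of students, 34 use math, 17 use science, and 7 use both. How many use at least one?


|A ∪ B| = |A| + |B| - |A ∩ B|
= 34 + 17 - 7
= 44

|A ∪ B| = 44


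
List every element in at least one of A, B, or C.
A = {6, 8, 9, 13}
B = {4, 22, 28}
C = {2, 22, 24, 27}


A ∪ B = {4, 6, 8, 9, 13, 22, 28}
(A ∪ B) ∪ C = {2, 4, 6, 8, 9, 13, 22, 24, 27, 28}

A ∪ B ∪ C = {2, 4, 6, 8, 9, 13, 22, 24, 27, 28}


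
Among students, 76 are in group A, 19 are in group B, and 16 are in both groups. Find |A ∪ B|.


|A ∪ B| = |A| + |B| - |A ∩ B|
= 76 + 19 - 16
= 79

|A ∪ B| = 79


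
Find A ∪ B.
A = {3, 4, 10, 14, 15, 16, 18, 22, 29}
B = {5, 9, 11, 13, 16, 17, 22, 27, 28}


A ∪ B = all elements in A or B (or both)
A = {3, 4, 10, 14, 15, 16, 18, 22, 29}
B = {5, 9, 11, 13, 16, 17, 22, 27, 28}
A ∪ B = {3, 4, 5, 9, 10, 11, 13, 14, 15, 16, 17, 18, 22, 27, 28, 29}

A ∪ B = {3, 4, 5, 9, 10, 11, 13, 14, 15, 16, 17, 18, 22, 27, 28, 29}


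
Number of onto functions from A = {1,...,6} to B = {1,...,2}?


n = |A| = 6, k = |B| = 2. Surjections via inclusion-exclusion:
S(n,k) = Σ(-1)^i × C(k,i) × (k-i)^n, i=0 to k
i=0: (-1)^0×C(2,0)×2^6 = 64
i=1: (-1)^1×C(2,1)×1^6 = -2
i=2: (-1)^2×C(2,2)×0^6 = 0
Total = 62

Number of surjections = 62


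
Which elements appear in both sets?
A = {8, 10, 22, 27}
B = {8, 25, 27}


A ∩ B = elements in both A and B
A = {8, 10, 22, 27}
B = {8, 25, 27}
A ∩ B = {8, 27}

A ∩ B = {8, 27}


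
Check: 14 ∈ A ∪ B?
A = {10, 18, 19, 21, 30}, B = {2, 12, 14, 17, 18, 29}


A = {10, 18, 19, 21, 30}, B = {2, 12, 14, 17, 18, 29}
A ∪ B = all elements in A or B
A ∪ B = {2, 10, 12, 14, 17, 18, 19, 21, 29, 30}
Checking if 14 ∈ A ∪ B
14 is in A ∪ B → True

14 ∈ A ∪ B


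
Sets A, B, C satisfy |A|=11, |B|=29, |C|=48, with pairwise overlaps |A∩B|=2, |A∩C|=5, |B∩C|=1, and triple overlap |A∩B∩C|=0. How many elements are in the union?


|A∪B∪C| = |A|+|B|+|C| - |A∩B|-|A∩C|-|B∩C| + |A∩B∩C|
= 11+29+48 - 2-5-1 + 0
= 88 - 8 + 0
= 80

|A ∪ B ∪ C| = 80


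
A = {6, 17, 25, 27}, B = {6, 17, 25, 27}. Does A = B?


Two sets are equal iff they have exactly the same elements.
A = {6, 17, 25, 27}
B = {6, 17, 25, 27}
Same elements → A = B

Yes, A = B


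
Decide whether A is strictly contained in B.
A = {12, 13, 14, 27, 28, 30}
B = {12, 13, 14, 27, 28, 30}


A ⊂ B requires: A ⊆ B AND A ≠ B.
A ⊆ B? Yes
A = B? Yes
A = B, so A is not a PROPER subset.

No, A is not a proper subset of B


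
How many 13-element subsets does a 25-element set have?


C(n,k) = n! / (k!(n-k)!)
C(25,13) = 25! / (13!12!)
= 5200300

C(25,13) = 5200300


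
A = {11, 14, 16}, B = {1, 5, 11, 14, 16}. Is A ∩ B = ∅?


Disjoint means A ∩ B = ∅.
A ∩ B = {11, 14, 16}
A ∩ B ≠ ∅, so A and B are NOT disjoint.

No, A and B are not disjoint (A ∩ B = {11, 14, 16})


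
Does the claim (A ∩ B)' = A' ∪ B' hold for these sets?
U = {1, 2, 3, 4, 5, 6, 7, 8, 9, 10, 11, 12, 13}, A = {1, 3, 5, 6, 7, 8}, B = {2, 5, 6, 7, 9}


LHS: A ∩ B = {5, 6, 7}
(A ∩ B)' = U \ (A ∩ B) = {1, 2, 3, 4, 8, 9, 10, 11, 12, 13}
A' = {2, 4, 9, 10, 11, 12, 13}, B' = {1, 3, 4, 8, 10, 11, 12, 13}
Claimed RHS: A' ∪ B' = {1, 2, 3, 4, 8, 9, 10, 11, 12, 13}
Identity is VALID: LHS = RHS = {1, 2, 3, 4, 8, 9, 10, 11, 12, 13} ✓

Identity is valid. (A ∩ B)' = A' ∪ B' = {1, 2, 3, 4, 8, 9, 10, 11, 12, 13}


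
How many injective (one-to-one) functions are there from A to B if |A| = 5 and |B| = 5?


An injection sends each of |A| = 5 inputs to a distinct output in B.
# injections = |B|·(|B|-1)·…·(|B|-|A|+1) = 5! / (5 - 5)!
= 5 × 4 × 3 × 2 × 1
= 120

Number of injections = 120


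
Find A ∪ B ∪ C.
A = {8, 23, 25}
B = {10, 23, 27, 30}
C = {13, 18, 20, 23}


A ∪ B = {8, 10, 23, 25, 27, 30}
(A ∪ B) ∪ C = {8, 10, 13, 18, 20, 23, 25, 27, 30}

A ∪ B ∪ C = {8, 10, 13, 18, 20, 23, 25, 27, 30}


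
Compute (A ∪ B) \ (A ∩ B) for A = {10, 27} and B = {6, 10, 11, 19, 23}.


A △ B = (A \ B) ∪ (B \ A) = elements in exactly one of A or B
A \ B = {27}
B \ A = {6, 11, 19, 23}
A △ B = {6, 11, 19, 23, 27}

A △ B = {6, 11, 19, 23, 27}


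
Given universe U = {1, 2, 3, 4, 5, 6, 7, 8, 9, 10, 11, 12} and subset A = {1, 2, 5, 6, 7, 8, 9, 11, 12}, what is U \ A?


Aᶜ = U \ A = elements in U but not in A
U = {1, 2, 3, 4, 5, 6, 7, 8, 9, 10, 11, 12}
A = {1, 2, 5, 6, 7, 8, 9, 11, 12}
Aᶜ = {3, 4, 10}

Aᶜ = {3, 4, 10}


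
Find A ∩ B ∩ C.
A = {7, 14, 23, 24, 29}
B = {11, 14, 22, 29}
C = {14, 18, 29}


A ∩ B = {14, 29}
(A ∩ B) ∩ C = {14, 29}

A ∩ B ∩ C = {14, 29}


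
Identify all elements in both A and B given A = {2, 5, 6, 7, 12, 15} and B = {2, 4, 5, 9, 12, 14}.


A = {2, 5, 6, 7, 12, 15}
B = {2, 4, 5, 9, 12, 14}
Region: in both A and B
Elements: {2, 5, 12}

Elements in both A and B: {2, 5, 12}


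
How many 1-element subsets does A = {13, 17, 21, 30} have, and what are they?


|A| = 4, so A has C(4,1) = 4 subsets of size 1.
Enumerate by choosing 1 elements from A at a time:
{13}, {17}, {21}, {30}

1-element subsets (4 total): {13}, {17}, {21}, {30}


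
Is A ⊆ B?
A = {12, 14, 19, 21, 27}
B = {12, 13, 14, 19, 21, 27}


A ⊆ B means every element of A is in B.
All elements of A are in B.
So A ⊆ B.

Yes, A ⊆ B


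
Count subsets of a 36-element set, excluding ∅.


Total subsets = 2^n = 2^36 = 68719476736
Non-empty subsets exclude the empty set: 2^n - 1
= 68719476736 - 1
= 68719476735

Number of non-empty subsets = 68719476735


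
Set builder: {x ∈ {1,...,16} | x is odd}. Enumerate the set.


Checking each candidate:
Condition: odd numbers in {1,...,16}
Result = {1, 3, 5, 7, 9, 11, 13, 15}

{1, 3, 5, 7, 9, 11, 13, 15}


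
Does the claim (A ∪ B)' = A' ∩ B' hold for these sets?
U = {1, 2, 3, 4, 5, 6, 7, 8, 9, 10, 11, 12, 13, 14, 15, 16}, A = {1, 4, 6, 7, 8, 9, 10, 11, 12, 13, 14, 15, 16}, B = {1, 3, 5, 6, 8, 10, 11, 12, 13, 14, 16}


LHS: A ∪ B = {1, 3, 4, 5, 6, 7, 8, 9, 10, 11, 12, 13, 14, 15, 16}
(A ∪ B)' = U \ (A ∪ B) = {2}
A' = {2, 3, 5}, B' = {2, 4, 7, 9, 15}
Claimed RHS: A' ∩ B' = {2}
Identity is VALID: LHS = RHS = {2} ✓

Identity is valid. (A ∪ B)' = A' ∩ B' = {2}


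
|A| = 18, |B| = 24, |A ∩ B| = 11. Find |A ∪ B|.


|A ∪ B| = |A| + |B| - |A ∩ B|
= 18 + 24 - 11
= 31

|A ∪ B| = 31


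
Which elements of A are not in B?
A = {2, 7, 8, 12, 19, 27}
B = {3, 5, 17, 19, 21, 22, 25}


A \ B = elements in A but not in B
A = {2, 7, 8, 12, 19, 27}
B = {3, 5, 17, 19, 21, 22, 25}
Remove from A any elements in B
A \ B = {2, 7, 8, 12, 27}

A \ B = {2, 7, 8, 12, 27}


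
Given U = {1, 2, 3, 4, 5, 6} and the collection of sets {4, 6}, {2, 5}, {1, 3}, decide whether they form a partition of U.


A partition requires: (1) non-empty parts, (2) pairwise disjoint, (3) union = U
Parts: {4, 6}, {2, 5}, {1, 3}
Union of parts: {1, 2, 3, 4, 5, 6}
U = {1, 2, 3, 4, 5, 6}
All non-empty? True
Pairwise disjoint? True
Covers U? True

Yes, valid partition


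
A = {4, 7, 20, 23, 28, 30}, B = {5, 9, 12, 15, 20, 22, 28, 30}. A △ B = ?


A △ B = (A \ B) ∪ (B \ A) = elements in exactly one of A or B
A \ B = {4, 7, 23}
B \ A = {5, 9, 12, 15, 22}
A △ B = {4, 5, 7, 9, 12, 15, 22, 23}

A △ B = {4, 5, 7, 9, 12, 15, 22, 23}


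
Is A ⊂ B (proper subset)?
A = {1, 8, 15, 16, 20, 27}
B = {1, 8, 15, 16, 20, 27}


A ⊂ B requires: A ⊆ B AND A ≠ B.
A ⊆ B? Yes
A = B? Yes
A = B, so A is not a PROPER subset.

No, A is not a proper subset of B


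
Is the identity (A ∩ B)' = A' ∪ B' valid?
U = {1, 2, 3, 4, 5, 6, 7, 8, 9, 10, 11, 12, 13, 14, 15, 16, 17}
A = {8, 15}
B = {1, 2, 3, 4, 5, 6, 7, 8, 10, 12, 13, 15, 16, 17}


LHS: A ∩ B = {8, 15}
(A ∩ B)' = U \ (A ∩ B) = {1, 2, 3, 4, 5, 6, 7, 9, 10, 11, 12, 13, 14, 16, 17}
A' = {1, 2, 3, 4, 5, 6, 7, 9, 10, 11, 12, 13, 14, 16, 17}, B' = {9, 11, 14}
Claimed RHS: A' ∪ B' = {1, 2, 3, 4, 5, 6, 7, 9, 10, 11, 12, 13, 14, 16, 17}
Identity is VALID: LHS = RHS = {1, 2, 3, 4, 5, 6, 7, 9, 10, 11, 12, 13, 14, 16, 17} ✓

Identity is valid. (A ∩ B)' = A' ∪ B' = {1, 2, 3, 4, 5, 6, 7, 9, 10, 11, 12, 13, 14, 16, 17}


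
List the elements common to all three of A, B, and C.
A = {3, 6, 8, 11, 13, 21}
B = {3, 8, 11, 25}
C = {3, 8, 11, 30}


A ∩ B = {3, 8, 11}
(A ∩ B) ∩ C = {3, 8, 11}

A ∩ B ∩ C = {3, 8, 11}


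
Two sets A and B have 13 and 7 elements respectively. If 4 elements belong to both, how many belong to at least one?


|A ∪ B| = |A| + |B| - |A ∩ B|
= 13 + 7 - 4
= 16

|A ∪ B| = 16


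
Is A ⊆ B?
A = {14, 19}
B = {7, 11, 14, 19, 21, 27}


A ⊆ B means every element of A is in B.
All elements of A are in B.
So A ⊆ B.

Yes, A ⊆ B


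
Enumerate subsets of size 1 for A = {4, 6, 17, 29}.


|A| = 4, so A has C(4,1) = 4 subsets of size 1.
Enumerate by choosing 1 elements from A at a time:
{4}, {6}, {17}, {29}

1-element subsets (4 total): {4}, {6}, {17}, {29}


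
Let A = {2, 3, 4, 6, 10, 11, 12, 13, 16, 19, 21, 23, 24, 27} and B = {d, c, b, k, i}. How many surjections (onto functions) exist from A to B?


n = |A| = 14, k = |B| = 5. Surjections via inclusion-exclusion:
S(n,k) = Σ(-1)^i × C(k,i) × (k-i)^n, i=0 to k
i=0: (-1)^0×C(5,0)×5^14 = 6103515625
i=1: (-1)^1×C(5,1)×4^14 = -1342177280
i=2: (-1)^2×C(5,2)×3^14 = 47829690
i=3: (-1)^3×C(5,3)×2^14 = -163840
i=4: (-1)^4×C(5,4)×1^14 = 5
i=5: (-1)^5×C(5,5)×0^14 = 0
Total = 4809004200

Number of surjections = 4809004200


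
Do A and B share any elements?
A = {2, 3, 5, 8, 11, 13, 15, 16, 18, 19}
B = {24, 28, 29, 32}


Disjoint means A ∩ B = ∅.
A ∩ B = ∅
A ∩ B = ∅, so A and B are disjoint.

No — A and B share no elements (A ∩ B = ∅), so they are disjoint


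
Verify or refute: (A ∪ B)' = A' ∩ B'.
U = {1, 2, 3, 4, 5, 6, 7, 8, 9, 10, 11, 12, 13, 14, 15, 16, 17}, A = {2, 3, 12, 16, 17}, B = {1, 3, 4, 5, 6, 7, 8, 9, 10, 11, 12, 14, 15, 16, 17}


LHS: A ∪ B = {1, 2, 3, 4, 5, 6, 7, 8, 9, 10, 11, 12, 14, 15, 16, 17}
(A ∪ B)' = U \ (A ∪ B) = {13}
A' = {1, 4, 5, 6, 7, 8, 9, 10, 11, 13, 14, 15}, B' = {2, 13}
Claimed RHS: A' ∩ B' = {13}
Identity is VALID: LHS = RHS = {13} ✓

Identity is valid. (A ∪ B)' = A' ∩ B' = {13}


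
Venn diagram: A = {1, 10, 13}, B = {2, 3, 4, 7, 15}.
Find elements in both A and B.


A = {1, 10, 13}
B = {2, 3, 4, 7, 15}
Region: in both A and B
Elements: ∅

Elements in both A and B: ∅


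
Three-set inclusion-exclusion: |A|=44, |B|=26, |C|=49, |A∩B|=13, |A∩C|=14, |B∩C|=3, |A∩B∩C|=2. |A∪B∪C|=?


|A∪B∪C| = |A|+|B|+|C| - |A∩B|-|A∩C|-|B∩C| + |A∩B∩C|
= 44+26+49 - 13-14-3 + 2
= 119 - 30 + 2
= 91

|A ∪ B ∪ C| = 91
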